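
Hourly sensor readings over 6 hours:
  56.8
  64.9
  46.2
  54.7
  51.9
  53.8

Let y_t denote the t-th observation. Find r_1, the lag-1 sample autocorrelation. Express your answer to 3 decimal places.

Mean ȳ = (56.8 + 64.9 + 46.2 + 54.7 + 51.9 + 53.8)/6 = 54.7167
Deviations from mean: 2.0833, 10.1833, -8.5167, -0.0167, -2.8167, -0.9167
Numerator Σ_{t=1}^{5}(y_t−ȳ)(y_{t+1}−ȳ) = -62.7419
Denominator Σ(y_t−ȳ)² = 189.3483
r_1 = -62.7419 / 189.3483 = -0.331

-0.331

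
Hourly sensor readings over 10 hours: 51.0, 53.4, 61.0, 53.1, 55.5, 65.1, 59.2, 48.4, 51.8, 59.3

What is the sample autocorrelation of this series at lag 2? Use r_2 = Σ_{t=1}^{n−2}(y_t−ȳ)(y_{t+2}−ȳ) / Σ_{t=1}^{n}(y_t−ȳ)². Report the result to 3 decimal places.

-0.632

Mean ȳ = (51.0 + 53.4 + 61.0 + 53.1 + 55.5 + 65.1 + 59.2 + 48.4 + 51.8 + 59.3)/10 = 55.7800
Numerator Σ_{t=1}^{8}(y_t−ȳ)(y_{t+2}−ȳ) = -154.3408
Denominator Σ(y_t−ȳ)² = 244.2760
r_2 = -154.3408 / 244.2760 = -0.632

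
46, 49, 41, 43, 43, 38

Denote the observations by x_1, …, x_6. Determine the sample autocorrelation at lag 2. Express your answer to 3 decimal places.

-0.076

Mean x̄ = (46 + 49 + 41 + 43 + 43 + 38)/6 = 43.3333
Deviations from mean: 2.6667, 5.6667, -2.3333, -0.3333, -0.3333, -5.3333
Numerator Σ_{t=1}^{4}(x_t−x̄)(x_{t+2}−x̄) = -5.5556
Denominator Σ(x_t−x̄)² = 73.3333
r_2 = -5.5556 / 73.3333 = -0.076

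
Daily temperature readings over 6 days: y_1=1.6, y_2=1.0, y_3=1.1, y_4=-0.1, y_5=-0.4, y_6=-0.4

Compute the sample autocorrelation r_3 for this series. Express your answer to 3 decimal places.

Mean ȳ = (1.6 + 1.0 + 1.1 − 0.1 − 0.4 − 0.4)/6 = 0.4667
Deviations from mean: 1.1333, 0.5333, 0.6333, -0.5667, -0.8667, -0.8667
Numerator Σ_{t=1}^{3}(y_t−ȳ)(y_{t+3}−ȳ) = -1.6533
Denominator Σ(y_t−ȳ)² = 3.7933
r_3 = -1.6533 / 3.7933 = -0.436

-0.436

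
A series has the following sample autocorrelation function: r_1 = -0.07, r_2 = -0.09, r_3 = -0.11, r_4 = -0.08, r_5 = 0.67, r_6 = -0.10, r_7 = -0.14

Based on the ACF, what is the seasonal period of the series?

The largest autocorrelation is r_5 = 0.67; the remaining lags stay at or below -0.07.
The dominant spike at lag 5 indicates a seasonal period of 5.

5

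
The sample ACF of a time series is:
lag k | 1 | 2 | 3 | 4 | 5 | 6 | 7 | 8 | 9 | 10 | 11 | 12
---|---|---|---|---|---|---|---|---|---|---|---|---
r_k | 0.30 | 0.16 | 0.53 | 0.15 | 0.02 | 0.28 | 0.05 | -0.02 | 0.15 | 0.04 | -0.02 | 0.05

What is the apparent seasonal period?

The largest autocorrelation is r_3 = 0.53; the remaining lags stay at or below 0.30. The elevated value at lag 1 (0.30), dropping to 0.16 at lag 2, reflects decaying short-term dependence rather than seasonality.
The dominant spike at lag 3 indicates a seasonal period of 3.

3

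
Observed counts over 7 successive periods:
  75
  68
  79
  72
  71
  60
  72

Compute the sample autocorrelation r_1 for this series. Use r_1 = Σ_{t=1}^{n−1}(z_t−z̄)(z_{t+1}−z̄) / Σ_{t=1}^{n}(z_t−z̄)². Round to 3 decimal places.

Mean z̄ = (75 + 68 + 79 + 72 + 71 + 60 + 72)/7 = 71.0000
Deviations from mean: 4.0000, -3.0000, 8.0000, 1.0000, 0.0000, -11.0000, 1.0000
Numerator Σ_{t=1}^{6}(z_t−z̄)(z_{t+1}−z̄) = -39.0000
Denominator Σ(z_t−z̄)² = 212.0000
r_1 = -39.0000 / 212.0000 = -0.184

-0.184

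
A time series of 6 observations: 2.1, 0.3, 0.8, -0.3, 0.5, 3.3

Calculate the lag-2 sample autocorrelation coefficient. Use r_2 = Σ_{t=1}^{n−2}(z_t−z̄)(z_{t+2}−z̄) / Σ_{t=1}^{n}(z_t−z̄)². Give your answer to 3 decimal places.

-0.231

Mean z̄ = (2.1 + 0.3 + 0.8 − 0.3 + 0.5 + 3.3)/6 = 1.1167
Deviations from mean: 0.9833, -0.8167, -0.3167, -1.4167, -0.6167, 2.1833
Σ(z_t−z̄)(z_{t+2}−z̄) = (-0.3114) + (1.1569) + (0.1953) + (-3.0931) = -2.0522
Denominator Σ(z_t−z̄)² = 8.8883
r_2 = -2.0522 / 8.8883 = -0.231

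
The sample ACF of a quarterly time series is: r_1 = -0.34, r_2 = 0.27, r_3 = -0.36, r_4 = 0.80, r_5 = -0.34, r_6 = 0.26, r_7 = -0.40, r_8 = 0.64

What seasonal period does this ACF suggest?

4

The largest autocorrelation is r_4 = 0.80, with a weaker echo at lag 8 (0.64); the remaining lags stay at or below 0.27.
The dominant spike at lag 4 indicates a seasonal period of 4.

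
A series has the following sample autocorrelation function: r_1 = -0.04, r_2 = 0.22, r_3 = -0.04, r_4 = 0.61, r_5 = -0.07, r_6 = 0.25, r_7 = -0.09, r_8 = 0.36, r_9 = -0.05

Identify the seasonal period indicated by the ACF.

4

The largest autocorrelation is r_4 = 0.61, with a weaker echo at lag 8 (0.36); the remaining lags stay at or below 0.25.
The dominant spike at lag 4 indicates a seasonal period of 4.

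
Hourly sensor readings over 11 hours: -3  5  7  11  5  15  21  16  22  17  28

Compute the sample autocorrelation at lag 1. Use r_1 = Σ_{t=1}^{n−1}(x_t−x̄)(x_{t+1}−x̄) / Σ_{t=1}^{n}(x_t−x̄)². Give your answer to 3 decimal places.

0.426

Mean x̄ = (-3 + 5 + 7 + 11 + 5 + 15 + 21 + 16 + 22 + 17 + 28)/11 = 13.0909
Numerator Σ_{t=1}^{10}(x_t−x̄)(x_{t+1}−x̄) = 350.8099
Denominator Σ(x_t−x̄)² = 822.9091
r_1 = 350.8099 / 822.9091 = 0.426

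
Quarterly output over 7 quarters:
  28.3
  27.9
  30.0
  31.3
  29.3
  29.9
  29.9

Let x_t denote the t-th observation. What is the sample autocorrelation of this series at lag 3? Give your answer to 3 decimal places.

-0.121

Mean x̄ = (28.3 + 27.9 + 30.0 + 31.3 + 29.3 + 29.9 + 29.9)/7 = 29.5143
Deviations from mean: -1.2143, -1.6143, 0.4857, 1.7857, -0.2143, 0.3857, 0.3857
Σ(x_t−x̄)(x_{t+3}−x̄) = (-2.1684) + (0.3459) + (0.1873) + (0.6888) = -0.9463
Denominator Σ(x_t−x̄)² = 7.8486
r_3 = -0.9463 / 7.8486 = -0.121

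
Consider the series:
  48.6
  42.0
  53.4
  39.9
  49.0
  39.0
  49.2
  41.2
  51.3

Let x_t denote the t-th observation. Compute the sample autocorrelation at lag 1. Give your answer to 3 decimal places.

Mean x̄ = (48.6 + 42.0 + 53.4 + 39.9 + 49.0 + 39.0 + 49.2 + 41.2 + 51.3)/9 = 45.9556
Numerator Σ_{t=1}^{8}(x_t−x̄)(x_{t+1}−x̄) = -188.0109
Denominator Σ(x_t−x̄)² = 234.0822
r_1 = -188.0109 / 234.0822 = -0.803

-0.803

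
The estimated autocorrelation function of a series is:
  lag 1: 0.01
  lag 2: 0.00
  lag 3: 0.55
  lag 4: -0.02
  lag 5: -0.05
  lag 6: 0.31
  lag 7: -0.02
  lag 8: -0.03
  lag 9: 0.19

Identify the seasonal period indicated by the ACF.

3

The largest autocorrelation is r_3 = 0.55, with weaker echoes at lags 6 (0.31) and 9 (0.19); the remaining lags stay at or below 0.01.
The dominant spike at lag 3 indicates a seasonal period of 3.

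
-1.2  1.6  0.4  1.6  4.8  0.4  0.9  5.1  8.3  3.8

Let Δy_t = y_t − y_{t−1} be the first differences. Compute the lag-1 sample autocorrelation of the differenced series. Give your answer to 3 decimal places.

First differences Δy: 2.8, -1.2, 1.2, 3.2, -4.4, 0.5, 4.2, 3.2, -4.5
Mean of differences = 0.5556
Numerator Σ(Δy_t−Δȳ)(Δy_{t+1}−Δȳ) = -20.1309
Denominator Σ(Δy_t−Δȳ)² = 85.9222
r_1(Δy) = -20.1309 / 85.9222 = -0.234

-0.234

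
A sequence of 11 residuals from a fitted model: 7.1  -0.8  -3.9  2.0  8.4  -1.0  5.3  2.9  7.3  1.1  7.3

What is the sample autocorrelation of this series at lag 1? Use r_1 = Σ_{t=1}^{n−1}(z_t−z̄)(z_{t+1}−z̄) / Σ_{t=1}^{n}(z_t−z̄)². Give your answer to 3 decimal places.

Mean z̄ = (7.1 − 0.8 − 3.9 + 2.0 + 8.4 − 1.0 + 5.3 + 2.9 + 7.3 + 1.1 + 7.3)/11 = 3.2455
Numerator Σ_{t=1}^{10}(z_t−z̄)(z_{t+1}−z̄) = -34.3212
Denominator Σ(z_t−z̄)² = 170.2473
r_1 = -34.3212 / 170.2473 = -0.202

-0.202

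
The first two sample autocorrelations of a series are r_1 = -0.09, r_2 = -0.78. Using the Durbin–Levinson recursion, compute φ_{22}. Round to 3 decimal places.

-0.795

φ_{22} = (r_2 − r_1²) / (1 − r_1²)
r_1² = (-0.09)² = 0.0081
Numerator = -0.78 − 0.0081 = -0.7881; denominator = 1 − 0.0081 = 0.9919
φ_{22} = -0.7881 / 0.9919 = -0.795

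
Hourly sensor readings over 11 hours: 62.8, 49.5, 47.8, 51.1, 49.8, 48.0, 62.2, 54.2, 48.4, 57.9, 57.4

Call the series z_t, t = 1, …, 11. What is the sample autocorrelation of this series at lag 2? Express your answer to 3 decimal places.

Mean z̄ = (62.8 + 49.5 + 47.8 + 51.1 + 49.8 + 48.0 + 62.2 + 54.2 + 48.4 + 57.9 + 57.4)/11 = 53.5545
Numerator Σ_{t=1}^{9}(z_t−z̄)(z_{t+2}−z̄) = -105.6369
Denominator Σ(z_t−z̄)² = 321.4073
r_2 = -105.6369 / 321.4073 = -0.329

-0.329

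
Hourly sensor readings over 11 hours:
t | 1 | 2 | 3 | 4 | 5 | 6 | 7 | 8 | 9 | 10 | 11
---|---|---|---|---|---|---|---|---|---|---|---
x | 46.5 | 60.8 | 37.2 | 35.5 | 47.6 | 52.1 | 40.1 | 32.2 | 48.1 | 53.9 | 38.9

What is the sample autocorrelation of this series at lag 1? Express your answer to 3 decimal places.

-0.090

Mean x̄ = (46.5 + 60.8 + 37.2 + 35.5 + 47.6 + 52.1 + 40.1 + 32.2 + 48.1 + 53.9 + 38.9)/11 = 44.8091
Numerator Σ_{t=1}^{10}(x_t−x̄)(x_{t+1}−x̄) = -69.6892
Denominator Σ(x_t−x̄)² = 773.6291
r_1 = -69.6892 / 773.6291 = -0.090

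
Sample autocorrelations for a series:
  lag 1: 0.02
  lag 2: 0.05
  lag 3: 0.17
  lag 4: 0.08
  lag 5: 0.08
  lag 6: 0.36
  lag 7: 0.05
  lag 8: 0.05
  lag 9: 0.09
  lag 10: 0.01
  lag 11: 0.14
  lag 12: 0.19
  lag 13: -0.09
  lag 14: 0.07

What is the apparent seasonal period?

The largest autocorrelation is r_6 = 0.36, with a weaker echo at lag 12 (0.19); the remaining lags stay at or below 0.17.
The dominant spike at lag 6 indicates a seasonal period of 6.

6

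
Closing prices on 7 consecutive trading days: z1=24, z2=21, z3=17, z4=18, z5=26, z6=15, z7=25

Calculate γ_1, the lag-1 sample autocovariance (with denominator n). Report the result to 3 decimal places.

-8.309

Mean z̄ = (24 + 21 + 17 + 18 + 26 + 15 + 25)/7 = 20.8571
Σ_{t=1}^{6}(z_t−z̄)(z_{t+1}−z̄) = -58.1633
γ_1 = -58.1633 / 7 = -8.309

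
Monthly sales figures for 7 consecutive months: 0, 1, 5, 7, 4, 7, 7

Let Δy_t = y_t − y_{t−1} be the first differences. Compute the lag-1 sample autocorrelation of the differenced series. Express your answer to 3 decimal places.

First differences Δy: 1, 4, 2, -3, 3, 0
Mean of differences = 1.1667
Numerator Σ(Δy_t−Δȳ)(Δy_{t+1}−Δȳ) = -11.3611
Denominator Σ(Δy_t−Δȳ)² = 30.8333
r_1(Δy) = -11.3611 / 30.8333 = -0.368

-0.368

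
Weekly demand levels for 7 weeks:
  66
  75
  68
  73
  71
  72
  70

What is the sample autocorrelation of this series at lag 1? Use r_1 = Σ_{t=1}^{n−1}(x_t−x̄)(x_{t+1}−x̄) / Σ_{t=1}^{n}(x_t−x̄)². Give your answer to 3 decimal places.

Mean x̄ = (66 + 75 + 68 + 73 + 71 + 72 + 70)/7 = 70.7143
Deviations from mean: -4.7143, 4.2857, -2.7143, 2.2857, 0.2857, 1.2857, -0.7143
Numerator Σ_{t=1}^{6}(x_t−x̄)(x_{t+1}−x̄) = -37.9388
Denominator Σ(x_t−x̄)² = 55.4286
r_1 = -37.9388 / 55.4286 = -0.684

-0.684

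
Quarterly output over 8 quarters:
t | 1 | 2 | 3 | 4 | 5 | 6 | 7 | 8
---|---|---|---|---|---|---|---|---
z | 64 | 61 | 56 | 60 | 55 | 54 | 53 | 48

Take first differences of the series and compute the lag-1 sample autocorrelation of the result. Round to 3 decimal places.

First differences Δz: -3, -5, 4, -5, -1, -1, -5
Mean of differences = -2.2857
Numerator Σ(Δz_t−Δz̄)(Δz_{t+1}−Δz̄) = -37.5102
Denominator Σ(Δz_t−Δz̄)² = 65.4286
r_1(Δz) = -37.5102 / 65.4286 = -0.573

-0.573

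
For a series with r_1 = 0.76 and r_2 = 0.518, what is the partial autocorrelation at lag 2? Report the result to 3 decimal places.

φ_{22} = (r_2 − r_1²) / (1 − r_1²)
r_1² = (0.76)² = 0.5776
Numerator = 0.518 − 0.5776 = -0.0596; denominator = 1 − 0.5776 = 0.4224
φ_{22} = -0.0596 / 0.4224 = -0.141

-0.141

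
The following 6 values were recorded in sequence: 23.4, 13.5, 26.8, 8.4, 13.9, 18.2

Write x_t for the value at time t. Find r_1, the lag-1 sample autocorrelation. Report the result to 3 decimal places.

Mean x̄ = (23.4 + 13.5 + 26.8 + 8.4 + 13.9 + 18.2)/6 = 17.3667
Deviations from mean: 6.0333, -3.8667, 9.4333, -8.9667, -3.4667, 0.8333
Numerator Σ_{t=1}^{5}(x_t−x̄)(x_{t+1}−x̄) = -116.1944
Denominator Σ(x_t−x̄)² = 233.4533
r_1 = -116.1944 / 233.4533 = -0.498

-0.498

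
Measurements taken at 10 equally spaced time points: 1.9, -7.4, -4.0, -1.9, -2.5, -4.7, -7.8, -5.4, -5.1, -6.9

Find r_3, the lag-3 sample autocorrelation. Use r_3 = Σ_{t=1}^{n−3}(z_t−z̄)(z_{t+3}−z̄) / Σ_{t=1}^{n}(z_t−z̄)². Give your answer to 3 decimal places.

Mean z̄ = (1.9 − 7.4 − 4.0 − 1.9 − 2.5 − 4.7 − 7.8 − 5.4 − 5.1 − 6.9)/10 = -4.3800
Σ(z_t−z̄)(z_{t+3}−z̄) = (15.5744) + (-5.6776) + (-0.1216) + (-8.4816) + (-1.9176) + (0.2304) + (8.6184) = 8.2248
Denominator Σ(z_t−z̄)² = 78.0960
r_3 = 8.2248 / 78.0960 = 0.105

0.105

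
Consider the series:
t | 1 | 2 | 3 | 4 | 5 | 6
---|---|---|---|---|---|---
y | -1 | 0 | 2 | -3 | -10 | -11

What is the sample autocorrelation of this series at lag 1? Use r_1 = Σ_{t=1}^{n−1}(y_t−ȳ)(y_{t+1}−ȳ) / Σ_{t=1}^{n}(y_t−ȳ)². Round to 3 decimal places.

0.525

Mean ȳ = (-1 + 0 + 2 − 3 − 10 − 11)/6 = -3.8333
Deviations from mean: 2.8333, 3.8333, 5.8333, 0.8333, -6.1667, -7.1667
Σ(y_t−ȳ)(y_{t+1}−ȳ) = (10.8611) + (22.3611) + (4.8611) + (-5.1389) + (44.1944) = 77.1389
Denominator Σ(y_t−ȳ)² = 146.8333
r_1 = 77.1389 / 146.8333 = 0.525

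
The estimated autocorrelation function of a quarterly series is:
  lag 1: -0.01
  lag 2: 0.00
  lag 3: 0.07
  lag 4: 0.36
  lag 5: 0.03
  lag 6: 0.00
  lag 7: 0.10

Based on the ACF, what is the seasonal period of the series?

4

The largest autocorrelation is r_4 = 0.36; the remaining lags stay at or below 0.10.
The dominant spike at lag 4 indicates a seasonal period of 4.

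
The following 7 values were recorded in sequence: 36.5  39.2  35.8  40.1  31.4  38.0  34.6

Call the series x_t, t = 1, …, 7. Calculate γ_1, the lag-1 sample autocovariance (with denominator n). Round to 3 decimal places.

-4.757

Mean x̄ = (36.5 + 39.2 + 35.8 + 40.1 + 31.4 + 38.0 + 34.6)/7 = 36.5143
Σ_{t=1}^{6}(x_t−x̄)(x_{t+1}−x̄) = -33.2988
γ_1 = -33.2988 / 7 = -4.757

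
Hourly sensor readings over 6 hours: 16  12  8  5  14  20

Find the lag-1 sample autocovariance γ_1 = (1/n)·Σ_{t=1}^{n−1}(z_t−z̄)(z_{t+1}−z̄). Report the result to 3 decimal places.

Mean z̄ = (16 + 12 + 8 + 5 + 14 + 20)/6 = 12.5000
Deviations: 3.5000, -0.5000, -4.5000, -7.5000, 1.5000, 7.5000
Σ_{t=1}^{5}(z_t−z̄)(z_{t+1}−z̄) = 34.2500
γ_1 = 34.2500 / 6 = 5.708

5.708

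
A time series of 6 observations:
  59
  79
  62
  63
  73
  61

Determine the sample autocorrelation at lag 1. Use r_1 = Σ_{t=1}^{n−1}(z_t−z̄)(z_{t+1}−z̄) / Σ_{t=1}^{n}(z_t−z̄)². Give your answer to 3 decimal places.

-0.597

Mean z̄ = (59 + 79 + 62 + 63 + 73 + 61)/6 = 66.1667
Σ(z_t−z̄)(z_{t+1}−z̄) = (-91.9722) + (-53.4722) + (13.1944) + (-21.6389) + (-35.3056) = -189.1944
Denominator Σ(z_t−z̄)² = 316.8333
r_1 = -189.1944 / 316.8333 = -0.597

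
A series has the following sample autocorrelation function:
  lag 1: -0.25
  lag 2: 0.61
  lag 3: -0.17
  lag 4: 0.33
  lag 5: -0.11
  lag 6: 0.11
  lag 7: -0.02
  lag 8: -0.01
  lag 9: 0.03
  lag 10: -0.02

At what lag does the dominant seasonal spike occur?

2

The largest autocorrelation is r_2 = 0.61, with a weaker echo at lag 4 (0.33); the remaining lags stay at or below 0.11.
The dominant spike at lag 2 indicates a seasonal period of 2.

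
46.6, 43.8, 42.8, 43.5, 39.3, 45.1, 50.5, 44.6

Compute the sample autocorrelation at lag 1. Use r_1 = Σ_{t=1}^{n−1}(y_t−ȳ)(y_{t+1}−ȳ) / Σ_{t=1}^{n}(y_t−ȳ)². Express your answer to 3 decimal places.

Mean ȳ = (46.6 + 43.8 + 42.8 + 43.5 + 39.3 + 45.1 + 50.5 + 44.6)/8 = 44.5250
Deviations from mean: 2.0750, -0.7250, -1.7250, -1.0250, -5.2250, 0.5750, 5.9750, 0.0750
Numerator Σ_{t=1}^{7}(y_t−ȳ)(y_{t+1}−ȳ) = 7.7494
Denominator Σ(y_t−ȳ)² = 72.1950
r_1 = 7.7494 / 72.1950 = 0.107

0.107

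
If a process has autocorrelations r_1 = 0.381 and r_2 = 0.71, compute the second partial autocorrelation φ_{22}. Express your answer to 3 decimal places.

φ_{22} = (r_2 − r_1²) / (1 − r_1²)
r_1² = (0.381)² = 0.145161
Numerator = 0.71 − 0.1452 = 0.5648; denominator = 1 − 0.1452 = 0.8548
φ_{22} = 0.5648 / 0.8548 = 0.661

0.661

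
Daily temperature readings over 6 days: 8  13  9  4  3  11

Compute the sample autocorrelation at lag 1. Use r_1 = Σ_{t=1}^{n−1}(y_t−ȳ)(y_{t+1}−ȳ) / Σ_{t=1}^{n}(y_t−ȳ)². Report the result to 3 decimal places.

0.079

Mean ȳ = (8 + 13 + 9 + 4 + 3 + 11)/6 = 8.0000
Deviations from mean: 0.0000, 5.0000, 1.0000, -4.0000, -5.0000, 3.0000
Σ(y_t−ȳ)(y_{t+1}−ȳ) = (0.0000) + (5.0000) + (-4.0000) + (20.0000) + (-15.0000) = 6.0000
Denominator Σ(y_t−ȳ)² = 76.0000
r_1 = 6.0000 / 76.0000 = 0.079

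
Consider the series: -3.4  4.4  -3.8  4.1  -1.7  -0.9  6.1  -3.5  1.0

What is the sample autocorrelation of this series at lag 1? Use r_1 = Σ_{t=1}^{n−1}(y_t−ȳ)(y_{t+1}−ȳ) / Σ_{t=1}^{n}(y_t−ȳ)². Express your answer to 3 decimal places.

Mean ȳ = (-3.4 + 4.4 − 3.8 + 4.1 − 1.7 − 0.9 + 6.1 − 3.5 + 1.0)/9 = 0.2556
Numerator Σ_{t=1}^{8}(y_t−ȳ)(y_{t+1}−ȳ) = -84.3064
Denominator Σ(y_t−ȳ)² = 115.7422
r_1 = -84.3064 / 115.7422 = -0.728

-0.728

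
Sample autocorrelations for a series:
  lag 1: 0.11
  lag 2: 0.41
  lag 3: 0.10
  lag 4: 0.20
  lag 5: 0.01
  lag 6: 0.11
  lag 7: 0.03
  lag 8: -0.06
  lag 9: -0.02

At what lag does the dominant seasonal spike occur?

2

The largest autocorrelation is r_2 = 0.41, with a weaker echo at lag 4 (0.20); the remaining lags stay at or below 0.11.
The dominant spike at lag 2 indicates a seasonal period of 2.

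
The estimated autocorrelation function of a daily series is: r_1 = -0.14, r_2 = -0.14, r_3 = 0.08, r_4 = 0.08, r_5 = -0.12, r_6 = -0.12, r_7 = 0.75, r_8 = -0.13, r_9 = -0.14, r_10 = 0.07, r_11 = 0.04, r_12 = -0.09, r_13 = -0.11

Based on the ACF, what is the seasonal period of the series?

7

The largest autocorrelation is r_7 = 0.75; the remaining lags stay at or below 0.08.
The dominant spike at lag 7 indicates a seasonal period of 7.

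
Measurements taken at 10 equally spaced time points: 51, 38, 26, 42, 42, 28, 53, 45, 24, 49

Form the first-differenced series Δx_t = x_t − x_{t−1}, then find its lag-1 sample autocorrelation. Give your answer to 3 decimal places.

-0.376

First differences Δx: -13, -12, 16, 0, -14, 25, -8, -21, 25
Mean of differences = -0.2222
Numerator Σ(Δx_t−Δx̄)(Δx_{t+1}−Δx̄) = -946.1605
Denominator Σ(Δx_t−Δx̄)² = 2519.5556
r_1(Δx) = -946.1605 / 2519.5556 = -0.376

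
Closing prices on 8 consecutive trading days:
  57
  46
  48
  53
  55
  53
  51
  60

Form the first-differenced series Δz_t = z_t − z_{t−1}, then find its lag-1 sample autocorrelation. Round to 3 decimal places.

-0.092

First differences Δz: -11, 2, 5, 2, -2, -2, 9
Mean of differences = 0.4286
Numerator Σ(Δz_t−Δz̄)(Δz_{t+1}−Δz̄) = -22.3265
Denominator Σ(Δz_t−Δz̄)² = 241.7143
r_1(Δz) = -22.3265 / 241.7143 = -0.092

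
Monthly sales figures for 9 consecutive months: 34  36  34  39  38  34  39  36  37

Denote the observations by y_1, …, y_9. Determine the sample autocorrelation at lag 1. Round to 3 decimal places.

-0.337

Mean ȳ = (34 + 36 + 34 + 39 + 38 + 34 + 39 + 36 + 37)/9 = 36.3333
Numerator Σ_{t=1}^{8}(y_t−ȳ)(y_{t+1}−ȳ) = -11.4444
Denominator Σ(y_t−ȳ)² = 34.0000
r_1 = -11.4444 / 34.0000 = -0.337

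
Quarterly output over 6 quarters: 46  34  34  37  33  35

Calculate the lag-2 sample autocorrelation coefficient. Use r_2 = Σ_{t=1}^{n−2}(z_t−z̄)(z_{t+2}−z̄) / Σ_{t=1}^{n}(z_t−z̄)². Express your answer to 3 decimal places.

Mean z̄ = (46 + 34 + 34 + 37 + 33 + 35)/6 = 36.5000
Deviations from mean: 9.5000, -2.5000, -2.5000, 0.5000, -3.5000, -1.5000
Numerator Σ_{t=1}^{4}(z_t−z̄)(z_{t+2}−z̄) = -17.0000
Denominator Σ(z_t−z̄)² = 117.5000
r_2 = -17.0000 / 117.5000 = -0.145

-0.145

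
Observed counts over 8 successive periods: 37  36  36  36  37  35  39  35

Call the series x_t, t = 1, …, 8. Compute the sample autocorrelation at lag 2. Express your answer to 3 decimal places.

Mean x̄ = (37 + 36 + 36 + 36 + 37 + 35 + 39 + 35)/8 = 36.3750
Deviations from mean: 0.6250, -0.3750, -0.3750, -0.3750, 0.6250, -1.3750, 2.6250, -1.3750
Σ(x_t−x̄)(x_{t+2}−x̄) = (-0.2344) + (0.1406) + (-0.2344) + (0.5156) + (1.6406) + (1.8906) = 3.7188
Denominator Σ(x_t−x̄)² = 11.8750
r_2 = 3.7188 / 11.8750 = 0.313

0.313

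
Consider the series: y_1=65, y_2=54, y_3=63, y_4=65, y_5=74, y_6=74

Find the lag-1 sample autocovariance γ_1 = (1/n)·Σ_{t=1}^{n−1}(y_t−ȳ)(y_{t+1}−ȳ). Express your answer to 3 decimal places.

Mean ȳ = (65 + 54 + 63 + 65 + 74 + 74)/6 = 65.8333
Deviations: -0.8333, -11.8333, -2.8333, -0.8333, 8.1667, 8.1667
Σ_{t=1}^{5}(y_t−ȳ)(y_{t+1}−ȳ) = 105.6389
γ_1 = 105.6389 / 6 = 17.606

17.606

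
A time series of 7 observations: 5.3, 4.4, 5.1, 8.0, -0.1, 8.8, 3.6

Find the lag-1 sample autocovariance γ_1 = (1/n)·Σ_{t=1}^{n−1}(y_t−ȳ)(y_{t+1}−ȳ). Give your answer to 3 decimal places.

-5.708

Mean ȳ = (5.3 + 4.4 + 5.1 + 8.0 − 0.1 + 8.8 + 3.6)/7 = 5.0143
Deviations: 0.2857, -0.6143, 0.0857, 2.9857, -5.1143, 3.7857, -1.4143
Σ_{t=1}^{6}(y_t−ȳ)(y_{t+1}−ȳ) = -39.9573
γ_1 = -39.9573 / 7 = -5.708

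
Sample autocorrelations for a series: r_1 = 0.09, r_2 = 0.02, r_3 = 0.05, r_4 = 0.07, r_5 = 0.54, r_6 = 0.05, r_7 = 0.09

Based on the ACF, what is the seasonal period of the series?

The largest autocorrelation is r_5 = 0.54; the remaining lags stay at or below 0.09.
The dominant spike at lag 5 indicates a seasonal period of 5.

5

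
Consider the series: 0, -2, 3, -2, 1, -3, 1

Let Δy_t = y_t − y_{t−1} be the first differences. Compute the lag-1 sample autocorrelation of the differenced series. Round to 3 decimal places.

First differences Δy: -2, 5, -5, 3, -4, 4
Mean of differences = 0.1667
Numerator Σ(Δy_t−Δȳ)(Δy_{t+1}−Δȳ) = -77.8611
Denominator Σ(Δy_t−Δȳ)² = 94.8333
r_1(Δy) = -77.8611 / 94.8333 = -0.821

-0.821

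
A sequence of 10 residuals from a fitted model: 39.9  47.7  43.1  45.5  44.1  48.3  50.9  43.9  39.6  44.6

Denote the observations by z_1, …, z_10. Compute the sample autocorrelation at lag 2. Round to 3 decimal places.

Mean z̄ = (39.9 + 47.7 + 43.1 + 45.5 + 44.1 + 48.3 + 50.9 + 43.9 + 39.6 + 44.6)/10 = 44.7600
Numerator Σ_{t=1}^{8}(z_t−z̄)(z_{t+2}−z̄) = -24.6832
Denominator Σ(z_t−z̄)² = 113.6240
r_2 = -24.6832 / 113.6240 = -0.217

-0.217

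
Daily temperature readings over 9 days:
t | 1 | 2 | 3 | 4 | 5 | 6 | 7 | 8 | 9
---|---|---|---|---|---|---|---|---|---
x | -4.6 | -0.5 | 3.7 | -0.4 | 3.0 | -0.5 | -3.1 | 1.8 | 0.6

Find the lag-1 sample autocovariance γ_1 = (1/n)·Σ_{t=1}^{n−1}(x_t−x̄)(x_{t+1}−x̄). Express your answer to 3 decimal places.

Mean x̄ = (-4.6 − 0.5 + 3.7 − 0.4 + 3.0 − 0.5 − 3.1 + 1.8 + 0.6)/9 = 0.0000
Σ_{t=1}^{8}(x_t−x̄)(x_{t+1}−x̄) = -6.6800
γ_1 = -6.6800 / 9 = -0.742

-0.742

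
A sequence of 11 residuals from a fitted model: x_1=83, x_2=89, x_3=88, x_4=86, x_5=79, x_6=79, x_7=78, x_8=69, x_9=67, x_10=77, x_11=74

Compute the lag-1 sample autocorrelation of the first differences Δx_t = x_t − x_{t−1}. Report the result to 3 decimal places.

First differences Δx: 6, -1, -2, -7, 0, -1, -9, -2, 10, -3
Mean of differences = -0.9000
Numerator Σ(Δx_t−Δx̄)(Δx_{t+1}−Δx̄) = -24.6100
Denominator Σ(Δx_t−Δx̄)² = 276.9000
r_1(Δx) = -24.6100 / 276.9000 = -0.089

-0.089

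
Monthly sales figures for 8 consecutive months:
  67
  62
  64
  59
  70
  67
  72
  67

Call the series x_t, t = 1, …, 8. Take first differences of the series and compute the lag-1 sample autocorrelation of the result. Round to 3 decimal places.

-0.632

First differences Δx: -5, 2, -5, 11, -3, 5, -5
Mean of differences = 0.0000
Numerator Σ(Δx_t−Δx̄)(Δx_{t+1}−Δx̄) = -148.0000
Denominator Σ(Δx_t−Δx̄)² = 234.0000
r_1(Δx) = -148.0000 / 234.0000 = -0.632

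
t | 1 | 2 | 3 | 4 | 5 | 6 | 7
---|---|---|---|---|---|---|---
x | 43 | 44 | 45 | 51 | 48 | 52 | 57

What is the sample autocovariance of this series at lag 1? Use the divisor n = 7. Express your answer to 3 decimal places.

8.382

Mean x̄ = (43 + 44 + 45 + 51 + 48 + 52 + 57)/7 = 48.5714
Deviations: -5.5714, -4.5714, -3.5714, 2.4286, -0.5714, 3.4286, 8.4286
Σ_{t=1}^{6}(x_t−x̄)(x_{t+1}−x̄) = 58.6735
γ_1 = 58.6735 / 7 = 8.382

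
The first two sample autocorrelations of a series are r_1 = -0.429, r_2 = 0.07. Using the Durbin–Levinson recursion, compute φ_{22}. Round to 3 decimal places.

-0.140

φ_{22} = (r_2 − r_1²) / (1 − r_1²)
r_1² = (-0.429)² = 0.184041
Numerator = 0.07 − 0.1840 = -0.1140; denominator = 1 − 0.1840 = 0.8160
φ_{22} = -0.1140 / 0.8160 = -0.140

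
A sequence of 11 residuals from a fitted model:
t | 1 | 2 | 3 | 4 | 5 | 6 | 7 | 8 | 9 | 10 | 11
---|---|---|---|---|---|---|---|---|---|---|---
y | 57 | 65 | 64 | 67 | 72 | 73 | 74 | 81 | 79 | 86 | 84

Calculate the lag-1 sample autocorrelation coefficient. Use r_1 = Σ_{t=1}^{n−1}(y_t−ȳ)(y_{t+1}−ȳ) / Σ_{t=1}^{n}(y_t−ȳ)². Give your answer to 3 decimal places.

Mean ȳ = (57 + 65 + 64 + 67 + 72 + 73 + 74 + 81 + 79 + 86 + 84)/11 = 72.9091
Numerator Σ_{t=1}^{10}(y_t−ȳ)(y_{t+1}−ȳ) = 537.3554
Denominator Σ(y_t−ȳ)² = 828.9091
r_1 = 537.3554 / 828.9091 = 0.648

0.648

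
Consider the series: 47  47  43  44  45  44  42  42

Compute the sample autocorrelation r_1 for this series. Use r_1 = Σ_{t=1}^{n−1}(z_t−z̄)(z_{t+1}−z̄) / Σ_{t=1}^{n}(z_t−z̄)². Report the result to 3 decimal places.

Mean z̄ = (47 + 47 + 43 + 44 + 45 + 44 + 42 + 42)/8 = 44.2500
Deviations from mean: 2.7500, 2.7500, -1.2500, -0.2500, 0.7500, -0.2500, -2.2500, -2.2500
Σ(z_t−z̄)(z_{t+1}−z̄) = (7.5625) + (-3.4375) + (0.3125) + (-0.1875) + (-0.1875) + (0.5625) + (5.0625) = 9.6875
Denominator Σ(z_t−z̄)² = 27.5000
r_1 = 9.6875 / 27.5000 = 0.352

0.352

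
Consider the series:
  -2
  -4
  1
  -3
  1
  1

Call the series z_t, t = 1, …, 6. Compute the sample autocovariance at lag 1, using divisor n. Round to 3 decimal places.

Mean z̄ = (-2 − 4 + 1 − 3 + 1 + 1)/6 = -1.0000
Deviations: -1.0000, -3.0000, 2.0000, -2.0000, 2.0000, 2.0000
Σ_{t=1}^{5}(z_t−z̄)(z_{t+1}−z̄) = -7.0000
γ_1 = -7.0000 / 6 = -1.167

-1.167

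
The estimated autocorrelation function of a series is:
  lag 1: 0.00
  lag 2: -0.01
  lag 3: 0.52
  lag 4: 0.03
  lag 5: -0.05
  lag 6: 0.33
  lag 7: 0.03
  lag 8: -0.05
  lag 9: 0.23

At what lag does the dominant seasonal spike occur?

3

The largest autocorrelation is r_3 = 0.52, with weaker echoes at lags 6 (0.33) and 9 (0.23); the remaining lags stay at or below 0.03.
The dominant spike at lag 3 indicates a seasonal period of 3.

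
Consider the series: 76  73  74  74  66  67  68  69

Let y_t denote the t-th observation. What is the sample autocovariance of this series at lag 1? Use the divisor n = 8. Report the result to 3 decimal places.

Mean ȳ = (76 + 73 + 74 + 74 + 66 + 67 + 68 + 69)/8 = 70.8750
Σ_{t=1}^{7}(y_t−ȳ)(y_{t+1}−ȳ) = 47.4844
γ_1 = 47.4844 / 8 = 5.936

5.936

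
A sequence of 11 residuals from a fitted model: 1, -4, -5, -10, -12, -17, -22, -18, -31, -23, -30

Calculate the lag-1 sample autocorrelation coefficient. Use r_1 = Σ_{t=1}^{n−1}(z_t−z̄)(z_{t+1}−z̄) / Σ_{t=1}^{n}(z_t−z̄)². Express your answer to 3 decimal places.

0.603

Mean z̄ = (1 − 4 − 5 − 10 − 12 − 17 − 22 − 18 − 31 − 23 − 30)/11 = -15.5455
Numerator Σ_{t=1}^{10}(z_t−z̄)(z_{t+1}−z̄) = 671.8843
Denominator Σ(z_t−z̄)² = 1114.7273
r_1 = 671.8843 / 1114.7273 = 0.603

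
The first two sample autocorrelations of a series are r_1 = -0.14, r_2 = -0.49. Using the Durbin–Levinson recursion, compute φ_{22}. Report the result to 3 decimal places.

φ_{22} = (r_2 − r_1²) / (1 − r_1²)
r_1² = (-0.14)² = 0.0196
Numerator = -0.49 − 0.0196 = -0.5096; denominator = 1 − 0.0196 = 0.9804
φ_{22} = -0.5096 / 0.9804 = -0.520

-0.520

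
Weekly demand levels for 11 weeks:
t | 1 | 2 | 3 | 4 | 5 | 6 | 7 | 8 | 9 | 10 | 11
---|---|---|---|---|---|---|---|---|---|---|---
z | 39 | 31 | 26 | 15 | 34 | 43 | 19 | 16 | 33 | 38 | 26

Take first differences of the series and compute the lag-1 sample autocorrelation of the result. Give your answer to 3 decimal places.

First differences Δz: -8, -5, -11, 19, 9, -24, -3, 17, 5, -12
Mean of differences = -1.3000
Numerator Σ(Δz_t−Δz̄)(Δz_{t+1}−Δz̄) = -105.5900
Denominator Σ(Δz_t−Δz̄)² = 1678.1000
r_1(Δz) = -105.5900 / 1678.1000 = -0.063

-0.063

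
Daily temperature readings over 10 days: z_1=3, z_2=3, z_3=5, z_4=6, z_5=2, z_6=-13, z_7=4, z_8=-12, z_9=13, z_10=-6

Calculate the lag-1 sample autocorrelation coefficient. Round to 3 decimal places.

Mean z̄ = (3 + 3 + 5 + 6 + 2 − 13 + 4 − 12 + 13 − 6)/10 = 0.5000
Numerator Σ_{t=1}^{9}(z_t−z̄)(z_{t+1}−z̄) = -298.2500
Denominator Σ(z_t−z̄)² = 614.5000
r_1 = -298.2500 / 614.5000 = -0.485

-0.485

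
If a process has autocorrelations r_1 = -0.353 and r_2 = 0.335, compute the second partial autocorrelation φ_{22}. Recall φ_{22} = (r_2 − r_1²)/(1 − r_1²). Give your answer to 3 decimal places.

0.240

φ_{22} = (r_2 − r_1²) / (1 − r_1²)
r_1² = (-0.353)² = 0.124609
Numerator = 0.335 − 0.1246 = 0.2104; denominator = 1 − 0.1246 = 0.8754
φ_{22} = 0.2104 / 0.8754 = 0.240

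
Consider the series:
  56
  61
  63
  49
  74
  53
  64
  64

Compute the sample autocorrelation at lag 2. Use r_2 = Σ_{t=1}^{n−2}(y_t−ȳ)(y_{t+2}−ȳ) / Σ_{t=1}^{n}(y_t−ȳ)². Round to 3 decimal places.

Mean ȳ = (56 + 61 + 63 + 49 + 74 + 53 + 64 + 64)/8 = 60.5000
Deviations from mean: -4.5000, 0.5000, 2.5000, -11.5000, 13.5000, -7.5000, 3.5000, 3.5000
Σ(y_t−ȳ)(y_{t+2}−ȳ) = (-11.2500) + (-5.7500) + (33.7500) + (86.2500) + (47.2500) + (-26.2500) = 124.0000
Denominator Σ(y_t−ȳ)² = 422.0000
r_2 = 124.0000 / 422.0000 = 0.294

0.294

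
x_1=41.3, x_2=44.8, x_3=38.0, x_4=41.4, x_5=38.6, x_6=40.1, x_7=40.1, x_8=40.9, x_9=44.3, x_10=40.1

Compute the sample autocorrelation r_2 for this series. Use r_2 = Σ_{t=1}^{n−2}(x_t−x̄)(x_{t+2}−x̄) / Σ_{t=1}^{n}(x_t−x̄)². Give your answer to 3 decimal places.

Mean x̄ = (41.3 + 44.8 + 38.0 + 41.4 + 38.6 + 40.1 + 40.1 + 40.9 + 44.3 + 40.1)/10 = 40.9600
Numerator Σ_{t=1}^{8}(x_t−x̄)(x_{t+2}−x̄) = 6.5508
Denominator Σ(x_t−x̄)² = 42.7640
r_2 = 6.5508 / 42.7640 = 0.153

0.153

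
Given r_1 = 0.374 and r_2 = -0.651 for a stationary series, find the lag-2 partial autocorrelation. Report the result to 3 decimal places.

-0.919

φ_{22} = (r_2 − r_1²) / (1 − r_1²)
r_1² = (0.374)² = 0.139876
Numerator = -0.651 − 0.1399 = -0.7909; denominator = 1 − 0.1399 = 0.8601
φ_{22} = -0.7909 / 0.8601 = -0.919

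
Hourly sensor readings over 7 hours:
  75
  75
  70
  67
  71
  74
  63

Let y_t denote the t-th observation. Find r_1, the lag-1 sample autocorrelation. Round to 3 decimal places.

Mean ȳ = (75 + 75 + 70 + 67 + 71 + 74 + 63)/7 = 70.7143
Σ(y_t−ȳ)(y_{t+1}−ȳ) = (18.3673) + (-3.0612) + (2.6531) + (-1.0612) + (0.9388) + (-25.3469) = -7.5102
Denominator Σ(y_t−ȳ)² = 121.4286
r_1 = -7.5102 / 121.4286 = -0.062

-0.062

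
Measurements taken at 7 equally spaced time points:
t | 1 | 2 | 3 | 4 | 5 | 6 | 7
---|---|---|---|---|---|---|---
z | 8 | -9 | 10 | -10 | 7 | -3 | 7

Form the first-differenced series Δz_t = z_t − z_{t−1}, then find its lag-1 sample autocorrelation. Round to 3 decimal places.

-0.853

First differences Δz: -17, 19, -20, 17, -10, 10
Mean of differences = -0.1667
Numerator Σ(Δz_t−Δz̄)(Δz_{t+1}−Δz̄) = -1312.0278
Denominator Σ(Δz_t−Δz̄)² = 1538.8333
r_1(Δz) = -1312.0278 / 1538.8333 = -0.853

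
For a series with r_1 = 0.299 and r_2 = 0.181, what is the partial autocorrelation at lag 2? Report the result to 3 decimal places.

0.101

φ_{22} = (r_2 − r_1²) / (1 − r_1²)
r_1² = (0.299)² = 0.089401
Numerator = 0.181 − 0.0894 = 0.0916; denominator = 1 − 0.0894 = 0.9106
φ_{22} = 0.0916 / 0.9106 = 0.101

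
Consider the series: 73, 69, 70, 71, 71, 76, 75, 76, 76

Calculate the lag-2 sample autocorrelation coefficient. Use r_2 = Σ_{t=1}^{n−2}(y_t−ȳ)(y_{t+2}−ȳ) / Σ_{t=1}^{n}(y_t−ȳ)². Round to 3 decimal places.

Mean ȳ = (73 + 69 + 70 + 71 + 71 + 76 + 75 + 76 + 76)/9 = 73.0000
Σ(y_t−ȳ)(y_{t+2}−ȳ) = (0.0000) + (8.0000) + (6.0000) + (-6.0000) + (-4.0000) + (9.0000) + (6.0000) = 19.0000
Denominator Σ(y_t−ȳ)² = 64.0000
r_2 = 19.0000 / 64.0000 = 0.297

0.297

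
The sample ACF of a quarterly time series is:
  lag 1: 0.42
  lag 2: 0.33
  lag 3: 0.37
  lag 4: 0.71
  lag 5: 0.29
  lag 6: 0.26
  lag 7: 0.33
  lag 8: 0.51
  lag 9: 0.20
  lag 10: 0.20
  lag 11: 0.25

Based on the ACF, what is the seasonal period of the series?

The largest autocorrelation is r_4 = 0.71, with a weaker echo at lag 8 (0.51); the remaining lags stay at or below 0.42. The elevated value at lag 1 (0.42), dropping to 0.33 at lag 2, reflects decaying short-term dependence rather than seasonality.
The dominant spike at lag 4 indicates a seasonal period of 4.

4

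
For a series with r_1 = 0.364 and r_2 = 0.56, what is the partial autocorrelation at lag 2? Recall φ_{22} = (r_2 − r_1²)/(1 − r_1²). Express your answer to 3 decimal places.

φ_{22} = (r_2 − r_1²) / (1 − r_1²)
r_1² = (0.364)² = 0.132496
Numerator = 0.56 − 0.1325 = 0.4275; denominator = 1 − 0.1325 = 0.8675
φ_{22} = 0.4275 / 0.8675 = 0.493

0.493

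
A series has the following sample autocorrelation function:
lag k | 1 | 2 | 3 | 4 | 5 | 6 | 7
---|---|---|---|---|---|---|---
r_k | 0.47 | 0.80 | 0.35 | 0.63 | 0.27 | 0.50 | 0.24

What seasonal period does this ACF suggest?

The largest autocorrelation is r_2 = 0.80, with weaker echoes at lags 4 (0.63) and 6 (0.50); the remaining lags stay at or below 0.47.
The dominant spike at lag 2 indicates a seasonal period of 2.

2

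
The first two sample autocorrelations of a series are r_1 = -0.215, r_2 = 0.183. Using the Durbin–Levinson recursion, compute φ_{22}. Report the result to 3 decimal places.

0.143

φ_{22} = (r_2 − r_1²) / (1 − r_1²)
r_1² = (-0.215)² = 0.046225
Numerator = 0.183 − 0.0462 = 0.1368; denominator = 1 − 0.0462 = 0.9538
φ_{22} = 0.1368 / 0.9538 = 0.143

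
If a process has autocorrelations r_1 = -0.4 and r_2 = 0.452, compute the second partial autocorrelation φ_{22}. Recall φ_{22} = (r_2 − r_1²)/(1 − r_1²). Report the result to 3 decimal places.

0.348

φ_{22} = (r_2 − r_1²) / (1 − r_1²)
r_1² = (-0.4)² = 0.16
Numerator = 0.452 − 0.1600 = 0.2920; denominator = 1 − 0.1600 = 0.8400
φ_{22} = 0.2920 / 0.8400 = 0.348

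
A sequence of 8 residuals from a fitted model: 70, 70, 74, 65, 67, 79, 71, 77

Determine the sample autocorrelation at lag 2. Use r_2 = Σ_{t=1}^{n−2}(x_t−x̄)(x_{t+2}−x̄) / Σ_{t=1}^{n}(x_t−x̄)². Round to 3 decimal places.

-0.065

Mean x̄ = (70 + 70 + 74 + 65 + 67 + 79 + 71 + 77)/8 = 71.6250
Deviations from mean: -1.6250, -1.6250, 2.3750, -6.6250, -4.6250, 7.3750, -0.6250, 5.3750
Σ(x_t−x̄)(x_{t+2}−x̄) = (-3.8594) + (10.7656) + (-10.9844) + (-48.8594) + (2.8906) + (39.6406) = -10.4063
Denominator Σ(x_t−x̄)² = 159.8750
r_2 = -10.4063 / 159.8750 = -0.065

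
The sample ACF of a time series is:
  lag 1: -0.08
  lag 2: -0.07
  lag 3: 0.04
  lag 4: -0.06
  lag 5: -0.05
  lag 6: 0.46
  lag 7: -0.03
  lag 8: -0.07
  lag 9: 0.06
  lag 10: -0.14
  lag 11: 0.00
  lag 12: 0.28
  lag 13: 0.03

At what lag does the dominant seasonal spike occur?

6

The largest autocorrelation is r_6 = 0.46, with a weaker echo at lag 12 (0.28); the remaining lags stay at or below 0.06.
The dominant spike at lag 6 indicates a seasonal period of 6.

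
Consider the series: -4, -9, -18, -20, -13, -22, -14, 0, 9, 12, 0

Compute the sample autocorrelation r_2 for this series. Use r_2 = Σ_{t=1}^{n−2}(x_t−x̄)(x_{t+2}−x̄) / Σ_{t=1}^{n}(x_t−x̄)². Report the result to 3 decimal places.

0.240

Mean x̄ = (-4 − 9 − 18 − 20 − 13 − 22 − 14 + 0 + 9 + 12 + 0)/11 = -7.1818
Numerator Σ_{t=1}^{9}(x_t−x̄)(x_{t+2}−x̄) = 318.6612
Denominator Σ(x_t−x̄)² = 1327.6364
r_2 = 318.6612 / 1327.6364 = 0.240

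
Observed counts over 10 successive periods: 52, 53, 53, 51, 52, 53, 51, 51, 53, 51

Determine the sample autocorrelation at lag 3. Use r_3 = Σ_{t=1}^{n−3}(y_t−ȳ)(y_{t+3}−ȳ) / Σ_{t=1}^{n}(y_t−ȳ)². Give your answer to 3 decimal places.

Mean ȳ = (52 + 53 + 53 + 51 + 52 + 53 + 51 + 51 + 53 + 51)/10 = 52.0000
Σ(y_t−ȳ)(y_{t+3}−ȳ) = (0.0000) + (0.0000) + (1.0000) + (1.0000) + (0.0000) + (1.0000) + (1.0000) = 4.0000
Denominator Σ(y_t−ȳ)² = 8.0000
r_3 = 4.0000 / 8.0000 = 0.500

0.500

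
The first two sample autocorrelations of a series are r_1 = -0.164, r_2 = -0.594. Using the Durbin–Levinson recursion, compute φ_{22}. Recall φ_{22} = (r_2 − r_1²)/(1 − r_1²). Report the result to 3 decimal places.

-0.638

φ_{22} = (r_2 − r_1²) / (1 − r_1²)
r_1² = (-0.164)² = 0.026896
Numerator = -0.594 − 0.0269 = -0.6209; denominator = 1 − 0.0269 = 0.9731
φ_{22} = -0.6209 / 0.9731 = -0.638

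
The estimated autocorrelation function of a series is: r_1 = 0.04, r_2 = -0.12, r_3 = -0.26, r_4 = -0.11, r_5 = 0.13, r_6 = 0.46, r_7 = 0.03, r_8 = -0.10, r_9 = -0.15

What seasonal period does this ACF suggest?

6

The largest autocorrelation is r_6 = 0.46; the remaining lags stay at or below 0.13.
The dominant spike at lag 6 indicates a seasonal period of 6.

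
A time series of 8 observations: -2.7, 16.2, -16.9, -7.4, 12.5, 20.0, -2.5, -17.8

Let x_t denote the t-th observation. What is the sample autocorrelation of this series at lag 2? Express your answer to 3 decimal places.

Mean x̄ = (-2.7 + 16.2 − 16.9 − 7.4 + 12.5 + 20.0 − 2.5 − 17.8)/8 = 0.1750
Σ(x_t−x̄)(x_{t+2}−x̄) = (49.0906) + (-121.3894) + (-210.4494) + (-150.1744) + (-32.9694) + (-356.3544) = -822.2463
Denominator Σ(x_t−x̄)² = 1489.1950
r_2 = -822.2463 / 1489.1950 = -0.552

-0.552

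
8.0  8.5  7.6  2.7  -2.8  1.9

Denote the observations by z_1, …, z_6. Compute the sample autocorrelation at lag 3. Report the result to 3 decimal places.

Mean z̄ = (8.0 + 8.5 + 7.6 + 2.7 − 2.8 + 1.9)/6 = 4.3167
Deviations from mean: 3.6833, 4.1833, 3.2833, -1.6167, -7.1167, -2.4167
Σ(z_t−z̄)(z_{t+3}−z̄) = (-5.9547) + (-29.7714) + (-7.9347) = -43.6608
Denominator Σ(z_t−z̄)² = 100.9483
r_3 = -43.6608 / 100.9483 = -0.433

-0.433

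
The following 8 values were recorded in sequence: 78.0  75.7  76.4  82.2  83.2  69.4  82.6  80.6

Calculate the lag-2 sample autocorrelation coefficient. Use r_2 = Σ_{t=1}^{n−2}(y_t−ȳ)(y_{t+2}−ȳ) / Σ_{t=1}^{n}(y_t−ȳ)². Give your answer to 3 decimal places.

-0.346

Mean ȳ = (78.0 + 75.7 + 76.4 + 82.2 + 83.2 + 69.4 + 82.6 + 80.6)/8 = 78.5125
Deviations from mean: -0.5125, -2.8125, -2.1125, 3.6875, 4.6875, -9.1125, 4.0875, 2.0875
Σ(y_t−ȳ)(y_{t+2}−ȳ) = (1.0827) + (-10.3711) + (-9.9023) + (-33.6023) + (19.1602) + (-19.0223) = -52.6553
Denominator Σ(y_t−ȳ)² = 152.3088
r_2 = -52.6553 / 152.3088 = -0.346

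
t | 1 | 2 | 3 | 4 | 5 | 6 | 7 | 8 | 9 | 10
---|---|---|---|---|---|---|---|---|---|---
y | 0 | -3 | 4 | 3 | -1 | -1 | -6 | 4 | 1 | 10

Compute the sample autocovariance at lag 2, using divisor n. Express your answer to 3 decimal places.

Mean ȳ = (0 − 3 + 4 + 3 − 1 − 1 − 6 + 4 + 1 + 10)/10 = 1.1000
Σ_{t=1}^{8}(y_t−ȳ)(y_{t+2}−ȳ) = 14.2800
γ_2 = 14.2800 / 10 = 1.428

1.428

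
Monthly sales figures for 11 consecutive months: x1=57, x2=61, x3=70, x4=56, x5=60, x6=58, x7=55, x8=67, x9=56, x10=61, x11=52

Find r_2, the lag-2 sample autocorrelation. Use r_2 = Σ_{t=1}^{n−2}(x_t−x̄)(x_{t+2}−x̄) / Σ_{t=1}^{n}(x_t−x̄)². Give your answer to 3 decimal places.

Mean x̄ = (57 + 61 + 70 + 56 + 60 + 58 + 55 + 67 + 56 + 61 + 52)/11 = 59.3636
Numerator Σ_{t=1}^{9}(x_t−x̄)(x_{t+2}−x̄) = 19.4628
Denominator Σ(x_t−x̄)² = 280.5455
r_2 = 19.4628 / 280.5455 = 0.069

0.069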